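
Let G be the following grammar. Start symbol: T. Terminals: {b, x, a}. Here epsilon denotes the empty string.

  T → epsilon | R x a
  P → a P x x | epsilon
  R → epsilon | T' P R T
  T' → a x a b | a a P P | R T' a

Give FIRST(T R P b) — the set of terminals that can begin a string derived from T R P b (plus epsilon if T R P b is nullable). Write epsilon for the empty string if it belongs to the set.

FIRST(P): from P→a P x x we get {a}; from P→epsilon we get {epsilon}. So FIRST(P) = {epsilon, a}.
FIRST(T): from T→epsilon we get {epsilon}; from T→R x a we get {a, x}. So FIRST(T) = {epsilon, a, x}.
FIRST(R): from R→epsilon we get {epsilon}; from R→T' P R T we get {a}. So FIRST(R) = {epsilon, a}.
FIRST(T'): from T'→a x a b we get {a}; from T'→a a P P we get {a}; from T'→R T' a we get {a}. So FIRST(T') = {a}.
FIRST(T R P b): take FIRST of each symbol in turn, carrying on past any symbol whose FIRST contains epsilon; result {a, b, x}.

{a, b, x}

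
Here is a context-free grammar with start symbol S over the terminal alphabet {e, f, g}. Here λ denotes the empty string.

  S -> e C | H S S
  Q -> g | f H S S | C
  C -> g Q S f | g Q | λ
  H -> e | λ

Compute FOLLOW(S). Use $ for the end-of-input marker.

FIRST(C): from C->g Q S f we get {g}; from C->g Q we get {g}; from C->λ we get {λ}. So FIRST(C) = {λ, g}.
FIRST(H): from H->e we get {e}; from H->λ we get {λ}. So FIRST(H) = {λ, e}.
FIRST(S): from S->e C we get {e}; from S->H S S we get {e}. So FIRST(S) = {e}.
FIRST(Q): from Q->g we get {g}; from Q->f H S S we get {f}; from Q->C we get {λ, g}. So FIRST(Q) = {λ, f, g}.
FOLLOW(S) includes $ since S is the start symbol.
FOLLOW(H): in S->H S S, H is followed by S S with FIRST {e}; in Q->f H S S, H is followed by S S with FIRST {e}. Thus FOLLOW(H) = {e}.
FOLLOW(S): in S->H S S (occurrence 1), S is followed by S with FIRST {e}; in S->H S S (occurrence 2), the suffix after S is empty (adds nothing new); in Q->f H S S (occurrence 1), S is followed by S with FIRST {e}; in Q->f H S S (occurrence 2), the suffix after S is empty, so FOLLOW(S) ⊇ FOLLOW(Q) = {$, e, f}; in C->g Q S f, S is followed by f with FIRST {f}. Thus FOLLOW(S) = {$, e, f}.
FOLLOW(Q): in C->g Q S f, Q is followed by S f with FIRST {e}; in C->g Q, the suffix after Q is empty, so FOLLOW(Q) ⊇ FOLLOW(C) = {$, e, f}. Thus FOLLOW(Q) = {$, e, f}.
FOLLOW(C): in S->e C, the suffix after C is empty, so FOLLOW(C) ⊇ FOLLOW(S) = {$, e, f}; in Q->C, the suffix after C is empty, so FOLLOW(C) ⊇ FOLLOW(Q) = {$, e, f}. Thus FOLLOW(C) = {$, e, f}.

{$, e, f}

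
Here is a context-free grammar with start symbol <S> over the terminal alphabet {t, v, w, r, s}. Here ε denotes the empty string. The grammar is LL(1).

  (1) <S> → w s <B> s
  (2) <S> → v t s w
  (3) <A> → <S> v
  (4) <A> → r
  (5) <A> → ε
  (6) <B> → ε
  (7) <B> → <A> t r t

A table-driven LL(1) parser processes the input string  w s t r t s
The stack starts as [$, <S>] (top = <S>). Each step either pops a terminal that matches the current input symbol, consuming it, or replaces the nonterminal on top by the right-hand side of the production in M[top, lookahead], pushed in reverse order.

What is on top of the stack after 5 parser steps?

t

step 1: stack=$ <S>  input=w s t r t s $  — expand <S> → w s <B> s
step 2: stack=$ s <B> s w  input=w s t r t s $  — match w
step 3: stack=$ s <B> s  input=s t r t s $  — match s
step 4: stack=$ s <B>  input=t r t s $  — expand <B> → <A> t r t
step 5: stack=$ s t r t <A>  input=t r t s $  — expand <A> → ε
Stack after step 5: $ s t r t (top = t).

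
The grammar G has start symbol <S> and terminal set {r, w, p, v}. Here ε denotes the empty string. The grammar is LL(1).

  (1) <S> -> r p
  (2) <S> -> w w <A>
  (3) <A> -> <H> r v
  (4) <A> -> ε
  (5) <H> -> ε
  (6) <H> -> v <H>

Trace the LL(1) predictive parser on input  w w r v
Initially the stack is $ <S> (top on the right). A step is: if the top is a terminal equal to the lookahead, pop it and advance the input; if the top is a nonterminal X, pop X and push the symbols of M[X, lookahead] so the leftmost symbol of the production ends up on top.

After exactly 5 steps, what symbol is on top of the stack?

     Stack      Input      Action
  1  $ <S>      w w r v $  expand <S> -> w w <A>
  2  $ <A> w w  w w r v $  match w
  3  $ <A> w    w r v $    match w
  4  $ <A>      r v $      expand <A> -> <H> r v
  5  $ v r <H>  r v $      expand <H> -> ε
Stack after step 5: $ v r (top = r).

r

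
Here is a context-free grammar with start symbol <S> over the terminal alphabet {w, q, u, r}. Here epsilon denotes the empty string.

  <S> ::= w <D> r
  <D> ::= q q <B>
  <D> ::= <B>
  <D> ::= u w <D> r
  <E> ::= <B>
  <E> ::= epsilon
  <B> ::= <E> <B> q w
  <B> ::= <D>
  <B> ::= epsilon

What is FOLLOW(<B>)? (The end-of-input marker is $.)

FIRST(<S>) = {w}
FIRST(<D>) = {epsilon, q, u}  (via <B>)
FIRST(<E>) = {epsilon, q, u}  (via <B>)
FIRST(<B>) = {epsilon, q, u}  (via <E> <B> q w, <D>)
FOLLOW(<S>) includes $ since <S> is the start symbol.
FOLLOW(<S>): <S> appears on no right-hand side. Thus FOLLOW(<S>) = {$}.
FOLLOW(<E>): in <B>::=<E> <B> q w, <E> is followed by <B> q w with FIRST {q, u}. Thus FOLLOW(<E>) = {q, u}.
FOLLOW(<D>): in <S>::=w <D> r, <D> is followed by r with FIRST {r}; in <D>::=u w <D> r, <D> is followed by r with FIRST {r}; in <B>::=<D>, the suffix after <D> is empty, so FOLLOW(<D>) ⊇ FOLLOW(<B>) = {q, r, u}. Thus FOLLOW(<D>) = {q, r, u}.
FOLLOW(<B>): in <D>::=q q <B>, the suffix after <B> is empty, so FOLLOW(<B>) ⊇ FOLLOW(<D>) = {q, r, u}; in <D>::=<B>, the suffix after <B> is empty, so FOLLOW(<B>) ⊇ FOLLOW(<D>) = {q, r, u}; in <E>::=<B>, the suffix after <B> is empty, so FOLLOW(<B>) ⊇ FOLLOW(<E>) = {q, u}; in <B>::=<E> <B> q w, <B> is followed by q w with FIRST {q}. Thus FOLLOW(<B>) = {q, r, u}.

{q, r, u}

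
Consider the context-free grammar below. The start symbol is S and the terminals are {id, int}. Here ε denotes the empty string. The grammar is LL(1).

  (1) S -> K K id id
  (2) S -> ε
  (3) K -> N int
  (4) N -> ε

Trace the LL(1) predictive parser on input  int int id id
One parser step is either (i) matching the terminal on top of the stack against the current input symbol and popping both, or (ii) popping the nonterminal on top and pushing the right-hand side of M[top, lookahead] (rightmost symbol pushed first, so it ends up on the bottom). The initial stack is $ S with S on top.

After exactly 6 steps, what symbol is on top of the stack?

     Stack            Input            Action
  1  $ S              int int id id $  expand S -> K K id id
  2  $ id id K K      int int id id $  expand K -> N int
  3  $ id id K int N  int int id id $  expand N -> ε
  4  $ id id K int    int int id id $  match int
  5  $ id id K        int id id $      expand K -> N int
  6  $ id id int N    int id id $      expand N -> ε
Stack after step 6: $ id id int (top = int).

int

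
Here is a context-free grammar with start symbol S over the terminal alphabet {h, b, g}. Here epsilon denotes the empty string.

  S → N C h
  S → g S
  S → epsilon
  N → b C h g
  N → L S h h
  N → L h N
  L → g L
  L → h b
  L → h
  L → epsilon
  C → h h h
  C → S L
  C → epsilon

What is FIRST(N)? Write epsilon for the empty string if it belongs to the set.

{b, g, h}

FIRST(L) = {epsilon, g, h}
FIRST(S) = {epsilon, b, g, h}  (via N C h)
FIRST(N) = {b, g, h}  (via L S h h, L h N)
FIRST(C) = {epsilon, b, g, h}  (via S L)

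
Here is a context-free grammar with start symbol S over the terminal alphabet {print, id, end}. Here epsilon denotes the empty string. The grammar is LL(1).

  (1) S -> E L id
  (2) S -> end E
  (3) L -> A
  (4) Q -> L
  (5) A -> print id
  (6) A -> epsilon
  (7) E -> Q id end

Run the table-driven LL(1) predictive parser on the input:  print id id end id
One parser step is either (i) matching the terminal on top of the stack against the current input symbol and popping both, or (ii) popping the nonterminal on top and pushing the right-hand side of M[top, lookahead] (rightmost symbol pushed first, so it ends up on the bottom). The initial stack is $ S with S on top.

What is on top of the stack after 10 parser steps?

      Stack                   Input                 Action
   1  $ S                     print id id end id $  expand S -> E L id
   2  $ id L E                print id id end id $  expand E -> Q id end
   3  $ id L end id Q         print id id end id $  expand Q -> L
   4  $ id L end id L         print id id end id $  expand L -> A
   5  $ id L end id A         print id id end id $  expand A -> print id
   6  $ id L end id id print  print id id end id $  match print
   7  $ id L end id id        id id end id $        match id
   8  $ id L end id           id end id $           match id
   9  $ id L end              end id $              match end
  10  $ id L                  id $                  expand L -> A
Stack after step 10: $ id A (top = A).

A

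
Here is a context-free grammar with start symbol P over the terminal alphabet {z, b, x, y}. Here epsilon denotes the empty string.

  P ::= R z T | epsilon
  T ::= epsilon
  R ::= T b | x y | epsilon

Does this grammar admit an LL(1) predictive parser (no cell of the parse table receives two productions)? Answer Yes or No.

FIRST(P) = {epsilon, b, x, z}
FIRST(T) = {epsilon}
FIRST(R) = {epsilon, b, x}
FOLLOW(P) = {$}
FOLLOW(T) = {$, b}
FOLLOW(R) = {z}
Each cell of M receives at most one production.

Yes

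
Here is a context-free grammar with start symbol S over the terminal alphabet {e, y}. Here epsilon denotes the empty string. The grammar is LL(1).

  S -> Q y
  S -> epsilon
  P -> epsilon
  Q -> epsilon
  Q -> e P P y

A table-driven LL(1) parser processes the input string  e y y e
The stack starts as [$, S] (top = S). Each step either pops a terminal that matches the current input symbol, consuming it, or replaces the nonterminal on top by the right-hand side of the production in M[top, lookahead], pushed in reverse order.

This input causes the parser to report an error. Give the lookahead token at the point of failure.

e

step 1: stack=$ S  input=e y y e $  — expand S -> Q y
step 2: stack=$ y Q  input=e y y e $  — expand Q -> e P P y
step 3: stack=$ y y P P e  input=e y y e $  — match e
step 4: stack=$ y y P P  input=y y e $  — expand P -> epsilon
step 5: stack=$ y y P  input=y y e $  — expand P -> epsilon
step 6: stack=$ y y  input=y y e $  — match y
step 7: stack=$ y  input=y e $  — match y
step 8: stack=$  input=e $  — error: stack empty but input remains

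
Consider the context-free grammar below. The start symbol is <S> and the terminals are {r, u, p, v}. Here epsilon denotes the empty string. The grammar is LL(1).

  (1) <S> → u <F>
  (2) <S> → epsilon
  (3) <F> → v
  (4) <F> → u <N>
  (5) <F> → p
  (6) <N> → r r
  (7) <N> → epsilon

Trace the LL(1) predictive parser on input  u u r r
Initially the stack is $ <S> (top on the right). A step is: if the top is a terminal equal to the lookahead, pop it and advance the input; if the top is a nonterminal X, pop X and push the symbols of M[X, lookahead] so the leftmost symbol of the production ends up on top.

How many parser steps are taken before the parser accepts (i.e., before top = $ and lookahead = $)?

     Stack    Input      Action
  1  $ <S>    u u r r $  expand <S> → u <F>
  2  $ <F> u  u u r r $  match u
  3  $ <F>    u r r $    expand <F> → u <N>
  4  $ <N> u  u r r $    match u
  5  $ <N>    r r $      expand <N> → r r
  6  $ r r    r r $      match r
  7  $ r      r $        match r
Accept reached after 7 steps.

7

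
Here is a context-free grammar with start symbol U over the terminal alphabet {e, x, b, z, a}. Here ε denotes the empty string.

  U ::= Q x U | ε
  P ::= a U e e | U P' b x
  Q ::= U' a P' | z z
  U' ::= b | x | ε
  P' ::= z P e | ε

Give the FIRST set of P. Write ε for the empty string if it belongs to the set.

FIRST(U') = {ε, b, x}
FIRST(P') = {ε, z}
FIRST(Q) = {a, b, x, z}  (via U' a P')
FIRST(U) = {ε, a, b, x, z}  (via Q x U)
FIRST(P) = {a, b, x, z}  (via U P' b x)

{a, b, x, z}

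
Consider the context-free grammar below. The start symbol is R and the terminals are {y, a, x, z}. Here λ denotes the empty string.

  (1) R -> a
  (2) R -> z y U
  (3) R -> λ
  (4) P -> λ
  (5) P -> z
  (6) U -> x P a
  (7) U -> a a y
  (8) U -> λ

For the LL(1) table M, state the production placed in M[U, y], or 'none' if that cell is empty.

FIRST(R): from R->a we get {a}; from R->z y U we get {z}; from R->λ we get {λ}. So FIRST(R) = {λ, a, z}.
FIRST(P): from P->λ we get {λ}; from P->z we get {z}. So FIRST(P) = {λ, z}.
FIRST(U): from U->x P a we get {x}; from U->a a y we get {a}; from U->λ we get {λ}. So FIRST(U) = {λ, a, x}.
FOLLOW(R) includes $ since R is the start symbol.
FOLLOW(R): R appears on no right-hand side. Thus FOLLOW(R) = {$}.
FOLLOW(U): in R->z y U, the suffix after U is empty, so FOLLOW(U) ⊇ FOLLOW(R) = {$}. Thus FOLLOW(U) = {$}.
For U -> x P a: FIRST(x P a) = {x}, so it goes in M[U, t] for t ∈ {x}.
For U -> a a y: FIRST(a a y) = {a}, so it goes in M[U, t] for t ∈ {a}.
For U -> λ: FIRST(λ) = {λ}, so it goes in M[U, t] for t ∈ {}; since λ ∈ FIRST, also for every t ∈ FOLLOW(U) = {$}.
None of these place a production in M[U, y].

none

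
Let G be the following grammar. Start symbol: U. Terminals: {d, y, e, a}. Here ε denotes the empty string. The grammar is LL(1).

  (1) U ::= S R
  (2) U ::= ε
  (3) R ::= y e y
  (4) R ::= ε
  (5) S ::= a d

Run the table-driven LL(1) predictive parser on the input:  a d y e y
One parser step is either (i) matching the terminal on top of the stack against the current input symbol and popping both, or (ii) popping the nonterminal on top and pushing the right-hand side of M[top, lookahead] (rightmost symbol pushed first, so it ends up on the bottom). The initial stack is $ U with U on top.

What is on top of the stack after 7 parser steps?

y

step 1: stack=$ U  input=a d y e y $  — expand U ::= S R
step 2: stack=$ R S  input=a d y e y $  — expand S ::= a d
step 3: stack=$ R d a  input=a d y e y $  — match a
step 4: stack=$ R d  input=d y e y $  — match d
step 5: stack=$ R  input=y e y $  — expand R ::= y e y
step 6: stack=$ y e y  input=y e y $  — match y
step 7: stack=$ y e  input=e y $  — match e
Stack after step 7: $ y (top = y).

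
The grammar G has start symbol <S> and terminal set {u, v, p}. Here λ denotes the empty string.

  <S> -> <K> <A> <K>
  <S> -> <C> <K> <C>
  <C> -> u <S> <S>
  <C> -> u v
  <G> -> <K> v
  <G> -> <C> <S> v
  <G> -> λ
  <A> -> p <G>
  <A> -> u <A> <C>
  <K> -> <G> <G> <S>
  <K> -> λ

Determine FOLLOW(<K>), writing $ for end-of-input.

FIRST(<C>): from <C>->u <S> <S> we get {u}; from <C>->u v we get {u}. So FIRST(<C>) = {u}.
FIRST(<A>): from <A>->p <G> we get {p}; from <A>->u <A> <C> we get {u}. So FIRST(<A>) = {p, u}.
FIRST(<S>): from <S>-><K> <A> <K> we get {p, u, v}; from <S>-><C> <K> <C> we get {u}. So FIRST(<S>) = {p, u, v}.
FIRST(<G>): from <G>-><K> v we get {p, u, v}; from <G>-><C> <S> v we get {u}; from <G>->λ we get {λ}. So FIRST(<G>) = {λ, p, u, v}.
FIRST(<K>): from <K>-><G> <G> <S> we get {p, u, v}; from <K>->λ we get {λ}. So FIRST(<K>) = {λ, p, u, v}.
FOLLOW(<S>) includes $ since <S> is the start symbol.
FOLLOW(<S>): in <C>->u <S> <S> (occurrence 1), <S> is followed by <S> with FIRST {p, u, v}; in <C>->u <S> <S> (occurrence 2), the suffix after <S> is empty, so FOLLOW(<S>) ⊇ FOLLOW(<C>) = {$, p, u, v}; in <G>-><C> <S> v, <S> is followed by v with FIRST {v}; in <K>-><G> <G> <S>, the suffix after <S> is empty, so FOLLOW(<S>) ⊇ FOLLOW(<K>) = {$, p, u, v}. Thus FOLLOW(<S>) = {$, p, u, v}.
FOLLOW(<A>): in <S>-><K> <A> <K>, <A> is followed by <K> with FIRST {λ, p, u, v}; in <S>-><K> <A> <K>, the suffix after <A> is nullable, so FOLLOW(<A>) ⊇ FOLLOW(<S>) = {$, p, u, v}; in <A>->u <A> <C>, <A> is followed by <C> with FIRST {u}. Thus FOLLOW(<A>) = {$, p, u, v}.
FOLLOW(<C>): in <S>-><C> <K> <C> (occurrence 1), <C> is followed by <K> <C> with FIRST {p, u, v}; in <S>-><C> <K> <C> (occurrence 2), the suffix after <C> is empty, so FOLLOW(<C>) ⊇ FOLLOW(<S>) = {$, p, u, v}; in <G>-><C> <S> v, <C> is followed by <S> v with FIRST {p, u, v}; in <A>->u <A> <C>, the suffix after <C> is empty, so FOLLOW(<C>) ⊇ FOLLOW(<A>) = {$, p, u, v}. Thus FOLLOW(<C>) = {$, p, u, v}.
FOLLOW(<G>): in <A>->p <G>, the suffix after <G> is empty, so FOLLOW(<G>) ⊇ FOLLOW(<A>) = {$, p, u, v}; in <K>-><G> <G> <S> (occurrence 1), <G> is followed by <G> <S> with FIRST {p, u, v}; in <K>-><G> <G> <S> (occurrence 2), <G> is followed by <S> with FIRST {p, u, v}. Thus FOLLOW(<G>) = {$, p, u, v}.
FOLLOW(<K>): in <S>-><K> <A> <K> (occurrence 1), <K> is followed by <A> <K> with FIRST {p, u}; in <S>-><K> <A> <K> (occurrence 2), the suffix after <K> is empty, so FOLLOW(<K>) ⊇ FOLLOW(<S>) = {$, p, u, v}; in <S>-><C> <K> <C>, <K> is followed by <C> with FIRST {u}; in <G>-><K> v, <K> is followed by v with FIRST {v}. Thus FOLLOW(<K>) = {$, p, u, v}.

{$, p, u, v}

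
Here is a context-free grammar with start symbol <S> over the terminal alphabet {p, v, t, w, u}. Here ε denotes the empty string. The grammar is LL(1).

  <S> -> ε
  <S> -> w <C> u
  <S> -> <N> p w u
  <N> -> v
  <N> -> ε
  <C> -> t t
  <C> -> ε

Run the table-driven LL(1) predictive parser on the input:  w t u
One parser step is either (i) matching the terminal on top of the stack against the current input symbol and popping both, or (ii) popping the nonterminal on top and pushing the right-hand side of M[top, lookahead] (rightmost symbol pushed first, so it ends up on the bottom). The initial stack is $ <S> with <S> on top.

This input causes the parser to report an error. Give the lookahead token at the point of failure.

step 1: stack=$ <S>  input=w t u $  — expand <S> -> w <C> u
step 2: stack=$ u <C> w  input=w t u $  — match w
step 3: stack=$ u <C>  input=t u $  — expand <C> -> t t
step 4: stack=$ u t t  input=t u $  — match t
step 5: stack=$ u t  input=u $  — error: top is terminal t but lookahead is u

u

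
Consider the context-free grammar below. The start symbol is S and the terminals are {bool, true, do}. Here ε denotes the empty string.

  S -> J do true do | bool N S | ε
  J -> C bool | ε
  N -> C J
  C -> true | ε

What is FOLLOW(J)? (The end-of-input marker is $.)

FIRST(C) = {ε, true}
FIRST(J) = {ε, bool, true}  (via C bool)
FIRST(S) = {ε, bool, do, true}  (via J do true do)
FIRST(N) = {ε, bool, true}  (via C J)
FOLLOW(S) includes $ since S is the start symbol.
FOLLOW(S): in S->bool N S, the suffix after S is empty (adds nothing new). Thus FOLLOW(S) = {$}.
FOLLOW(N): in S->bool N S, N is followed by S with FIRST {ε, bool, do, true}; in S->bool N S, the suffix after N is nullable, so FOLLOW(N) ⊇ FOLLOW(S) = {$}. Thus FOLLOW(N) = {$, bool, do, true}.
FOLLOW(J): in S->J do true do, J is followed by do true do with FIRST {do}; in N->C J, the suffix after J is empty, so FOLLOW(J) ⊇ FOLLOW(N) = {$, bool, do, true}. Thus FOLLOW(J) = {$, bool, do, true}.
FOLLOW(C): in J->C bool, C is followed by bool with FIRST {bool}; in N->C J, C is followed by J with FIRST {ε, bool, true}; in N->C J, the suffix after C is nullable, so FOLLOW(C) ⊇ FOLLOW(N) = {$, bool, do, true}. Thus FOLLOW(C) = {$, bool, do, true}.

{$, bool, do, true}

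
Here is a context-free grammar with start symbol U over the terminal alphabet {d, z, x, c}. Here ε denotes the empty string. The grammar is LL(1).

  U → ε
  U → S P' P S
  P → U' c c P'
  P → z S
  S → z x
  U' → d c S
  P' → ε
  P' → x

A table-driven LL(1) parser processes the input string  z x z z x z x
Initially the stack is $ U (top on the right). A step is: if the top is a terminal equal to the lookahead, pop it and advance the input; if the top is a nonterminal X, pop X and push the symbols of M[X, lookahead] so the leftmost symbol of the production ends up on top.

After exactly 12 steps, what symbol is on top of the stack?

step 1: stack=$ U  input=z x z z x z x $  — expand U → S P' P S
step 2: stack=$ S P P' S  input=z x z z x z x $  — expand S → z x
step 3: stack=$ S P P' x z  input=z x z z x z x $  — match z
step 4: stack=$ S P P' x  input=x z z x z x $  — match x
step 5: stack=$ S P P'  input=z z x z x $  — expand P' → ε
step 6: stack=$ S P  input=z z x z x $  — expand P → z S
step 7: stack=$ S S z  input=z z x z x $  — match z
step 8: stack=$ S S  input=z x z x $  — expand S → z x
step 9: stack=$ S x z  input=z x z x $  — match z
step 10: stack=$ S x  input=x z x $  — match x
step 11: stack=$ S  input=z x $  — expand S → z x
step 12: stack=$ x z  input=z x $  — match z
Stack after step 12: $ x (top = x).

x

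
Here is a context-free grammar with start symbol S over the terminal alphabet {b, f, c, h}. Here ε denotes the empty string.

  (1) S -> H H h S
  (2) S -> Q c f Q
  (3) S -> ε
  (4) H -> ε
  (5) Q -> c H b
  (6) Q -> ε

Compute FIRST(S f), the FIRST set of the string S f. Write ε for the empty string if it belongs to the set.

{c, f, h}

FIRST(H) = {ε}
FIRST(Q) = {ε, c}
FIRST(S) = {ε, c, h}  (via H H h S, Q c f Q)
FIRST(S f): take FIRST of each symbol in turn, carrying on past any symbol whose FIRST contains ε; result {c, f, h}.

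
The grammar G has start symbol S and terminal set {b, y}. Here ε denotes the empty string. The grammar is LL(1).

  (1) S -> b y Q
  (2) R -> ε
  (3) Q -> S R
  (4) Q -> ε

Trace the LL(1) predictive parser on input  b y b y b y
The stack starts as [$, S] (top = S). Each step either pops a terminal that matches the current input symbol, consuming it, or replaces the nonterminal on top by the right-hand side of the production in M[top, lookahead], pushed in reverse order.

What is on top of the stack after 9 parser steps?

     Stack      Input          Action
  1  $ S        b y b y b y $  expand S -> b y Q
  2  $ Q y b    b y b y b y $  match b
  3  $ Q y      y b y b y $    match y
  4  $ Q        b y b y $      expand Q -> S R
  5  $ R S      b y b y $      expand S -> b y Q
  6  $ R Q y b  b y b y $      match b
  7  $ R Q y    y b y $        match y
  8  $ R Q      b y $          expand Q -> S R
  9  $ R R S    b y $          expand S -> b y Q
Stack after step 9: $ R R Q y b (top = b).

b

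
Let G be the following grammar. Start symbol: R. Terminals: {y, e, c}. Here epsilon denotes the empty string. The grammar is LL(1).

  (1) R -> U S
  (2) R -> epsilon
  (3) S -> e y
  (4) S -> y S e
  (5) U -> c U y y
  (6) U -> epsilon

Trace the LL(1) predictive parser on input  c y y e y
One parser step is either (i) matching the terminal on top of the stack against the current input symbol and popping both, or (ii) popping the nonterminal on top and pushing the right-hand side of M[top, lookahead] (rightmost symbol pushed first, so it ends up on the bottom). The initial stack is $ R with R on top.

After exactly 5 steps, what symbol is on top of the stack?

y

     Stack        Input        Action
  1  $ R          c y y e y $  expand R -> U S
  2  $ S U        c y y e y $  expand U -> c U y y
  3  $ S y y U c  c y y e y $  match c
  4  $ S y y U    y y e y $    expand U -> epsilon
  5  $ S y y      y y e y $    match y
Stack after step 5: $ S y (top = y).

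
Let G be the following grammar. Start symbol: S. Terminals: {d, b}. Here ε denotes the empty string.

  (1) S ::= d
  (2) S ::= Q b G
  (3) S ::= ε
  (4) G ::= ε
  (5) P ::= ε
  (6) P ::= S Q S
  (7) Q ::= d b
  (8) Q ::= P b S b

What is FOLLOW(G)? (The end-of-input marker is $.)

FIRST(G): from G::=ε we get {ε}. So FIRST(G) = {ε}.
FIRST(S): from S::=d we get {d}; from S::=Q b G we get {b, d}; from S::=ε we get {ε}. So FIRST(S) = {ε, b, d}.
FIRST(P): from P::=ε we get {ε}; from P::=S Q S we get {b, d}. So FIRST(P) = {ε, b, d}.
FIRST(Q): from Q::=d b we get {d}; from Q::=P b S b we get {b, d}. So FIRST(Q) = {b, d}.
FOLLOW(S) includes $ since S is the start symbol.
FOLLOW(P): in Q::=P b S b, P is followed by b S b with FIRST {b}. Thus FOLLOW(P) = {b}.
FOLLOW(S): in P::=S Q S (occurrence 1), S is followed by Q S with FIRST {b, d}; in P::=S Q S (occurrence 2), the suffix after S is empty, so FOLLOW(S) ⊇ FOLLOW(P) = {b}; in Q::=P b S b, S is followed by b with FIRST {b}. Thus FOLLOW(S) = {$, b, d}.
FOLLOW(G): in S::=Q b G, the suffix after G is empty, so FOLLOW(G) ⊇ FOLLOW(S) = {$, b, d}. Thus FOLLOW(G) = {$, b, d}.
FOLLOW(Q): in S::=Q b G, Q is followed by b G with FIRST {b}; in P::=S Q S, Q is followed by S with FIRST {ε, b, d}; in P::=S Q S, the suffix after Q is nullable, so FOLLOW(Q) ⊇ FOLLOW(P) = {b}. Thus FOLLOW(Q) = {b, d}.

{$, b, d}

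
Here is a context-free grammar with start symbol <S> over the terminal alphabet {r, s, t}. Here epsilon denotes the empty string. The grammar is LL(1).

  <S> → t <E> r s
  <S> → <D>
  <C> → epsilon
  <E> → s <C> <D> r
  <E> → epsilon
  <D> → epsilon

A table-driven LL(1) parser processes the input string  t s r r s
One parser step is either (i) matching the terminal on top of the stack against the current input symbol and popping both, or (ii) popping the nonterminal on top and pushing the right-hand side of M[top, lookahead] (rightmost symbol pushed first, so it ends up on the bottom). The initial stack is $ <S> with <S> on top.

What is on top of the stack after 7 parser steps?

r

     Stack              Input        Action
  1  $ <S>              t s r r s $  expand <S> → t <E> r s
  2  $ s r <E> t        t s r r s $  match t
  3  $ s r <E>          s r r s $    expand <E> → s <C> <D> r
  4  $ s r r <D> <C> s  s r r s $    match s
  5  $ s r r <D> <C>    r r s $      expand <C> → epsilon
  6  $ s r r <D>        r r s $      expand <D> → epsilon
  7  $ s r r            r r s $      match r
Stack after step 7: $ s r (top = r).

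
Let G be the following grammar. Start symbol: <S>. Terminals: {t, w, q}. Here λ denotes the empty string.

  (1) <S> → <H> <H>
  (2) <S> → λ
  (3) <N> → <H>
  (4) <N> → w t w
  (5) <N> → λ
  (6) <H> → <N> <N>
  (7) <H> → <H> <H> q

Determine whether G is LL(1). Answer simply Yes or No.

No

FIRST(<S>) = {λ, q, w}
FIRST(<N>) = {λ, q, w}
FIRST(<H>) = {λ, q, w}
FOLLOW(<S>) = {$}
FOLLOW(<N>) = {$, q, w}
FOLLOW(<H>) = {$, q, w}
Cell M[<H>, q] receives both <H> → <N> <N> and <H> → <H> <H> q — the grammar is not LL(1).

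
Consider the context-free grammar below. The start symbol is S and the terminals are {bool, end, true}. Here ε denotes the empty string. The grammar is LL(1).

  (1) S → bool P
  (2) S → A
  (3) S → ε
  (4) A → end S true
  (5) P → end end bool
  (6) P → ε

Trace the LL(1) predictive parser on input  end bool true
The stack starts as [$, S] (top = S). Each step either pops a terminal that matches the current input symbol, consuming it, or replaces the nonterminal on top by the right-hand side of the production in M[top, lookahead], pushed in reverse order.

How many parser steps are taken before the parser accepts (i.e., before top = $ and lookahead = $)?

step 1: stack=$ S  input=end bool true $  — expand S → A
step 2: stack=$ A  input=end bool true $  — expand A → end S true
step 3: stack=$ true S end  input=end bool true $  — match end
step 4: stack=$ true S  input=bool true $  — expand S → bool P
step 5: stack=$ true P bool  input=bool true $  — match bool
step 6: stack=$ true P  input=true $  — expand P → ε
step 7: stack=$ true  input=true $  — match true
Accept reached after 7 steps.

7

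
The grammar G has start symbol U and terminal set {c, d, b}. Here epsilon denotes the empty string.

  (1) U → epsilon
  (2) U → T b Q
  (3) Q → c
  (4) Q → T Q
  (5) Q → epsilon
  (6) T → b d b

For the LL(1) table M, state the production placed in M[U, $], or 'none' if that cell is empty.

U → epsilon

FIRST(T) = {b}
FIRST(U) = {epsilon, b}  (via T b Q)
FIRST(Q) = {epsilon, b, c}  (via T Q)
FOLLOW(U) includes $ since U is the start symbol.
FOLLOW(U): U appears on no right-hand side. Thus FOLLOW(U) = {$}.
For U → epsilon: FIRST(epsilon) = {epsilon}, so it goes in M[U, t] for t ∈ {}; since epsilon ∈ FIRST, also for every t ∈ FOLLOW(U) = {$}.
For U → T b Q: FIRST(T b Q) = {b}, so it goes in M[U, t] for t ∈ {b}.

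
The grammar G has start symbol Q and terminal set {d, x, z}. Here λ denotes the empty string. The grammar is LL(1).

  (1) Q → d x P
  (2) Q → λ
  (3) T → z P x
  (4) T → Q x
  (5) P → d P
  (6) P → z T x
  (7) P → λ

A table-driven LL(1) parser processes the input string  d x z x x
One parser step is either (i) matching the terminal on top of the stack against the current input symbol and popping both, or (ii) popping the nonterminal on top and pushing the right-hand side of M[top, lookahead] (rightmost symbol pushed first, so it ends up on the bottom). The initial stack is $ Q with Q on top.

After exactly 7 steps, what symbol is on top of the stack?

     Stack    Input        Action
  1  $ Q      d x z x x $  expand Q → d x P
  2  $ P x d  d x z x x $  match d
  3  $ P x    x z x x $    match x
  4  $ P      z x x $      expand P → z T x
  5  $ x T z  z x x $      match z
  6  $ x T    x x $        expand T → Q x
  7  $ x x Q  x x $        expand Q → λ
Stack after step 7: $ x x (top = x).

x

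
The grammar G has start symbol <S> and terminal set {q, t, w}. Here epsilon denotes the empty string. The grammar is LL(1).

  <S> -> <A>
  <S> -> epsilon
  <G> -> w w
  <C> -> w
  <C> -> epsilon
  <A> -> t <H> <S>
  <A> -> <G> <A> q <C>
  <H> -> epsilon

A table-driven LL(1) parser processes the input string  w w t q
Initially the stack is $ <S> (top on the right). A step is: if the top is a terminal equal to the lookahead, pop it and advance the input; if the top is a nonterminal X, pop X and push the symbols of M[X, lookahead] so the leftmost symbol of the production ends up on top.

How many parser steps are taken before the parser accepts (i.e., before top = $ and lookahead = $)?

11

step 1: stack=$ <S>  input=w w t q $  — expand <S> -> <A>
step 2: stack=$ <A>  input=w w t q $  — expand <A> -> <G> <A> q <C>
step 3: stack=$ <C> q <A> <G>  input=w w t q $  — expand <G> -> w w
step 4: stack=$ <C> q <A> w w  input=w w t q $  — match w
step 5: stack=$ <C> q <A> w  input=w t q $  — match w
step 6: stack=$ <C> q <A>  input=t q $  — expand <A> -> t <H> <S>
step 7: stack=$ <C> q <S> <H> t  input=t q $  — match t
step 8: stack=$ <C> q <S> <H>  input=q $  — expand <H> -> epsilon
step 9: stack=$ <C> q <S>  input=q $  — expand <S> -> epsilon
step 10: stack=$ <C> q  input=q $  — match q
step 11: stack=$ <C>  input=$  — expand <C> -> epsilon
Accept reached after 11 steps.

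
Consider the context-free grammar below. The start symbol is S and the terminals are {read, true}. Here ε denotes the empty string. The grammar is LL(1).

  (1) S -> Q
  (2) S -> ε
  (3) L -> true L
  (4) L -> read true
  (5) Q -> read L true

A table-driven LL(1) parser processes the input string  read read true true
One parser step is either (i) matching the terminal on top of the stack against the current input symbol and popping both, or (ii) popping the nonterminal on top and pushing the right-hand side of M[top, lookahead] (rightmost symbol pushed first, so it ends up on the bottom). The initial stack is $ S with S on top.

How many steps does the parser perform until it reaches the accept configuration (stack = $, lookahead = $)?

     Stack             Input                  Action
  1  $ S               read read true true $  expand S -> Q
  2  $ Q               read read true true $  expand Q -> read L true
  3  $ true L read     read read true true $  match read
  4  $ true L          read true true $       expand L -> read true
  5  $ true true read  read true true $       match read
  6  $ true true       true true $            match true
  7  $ true            true $                 match true
Accept reached after 7 steps.

7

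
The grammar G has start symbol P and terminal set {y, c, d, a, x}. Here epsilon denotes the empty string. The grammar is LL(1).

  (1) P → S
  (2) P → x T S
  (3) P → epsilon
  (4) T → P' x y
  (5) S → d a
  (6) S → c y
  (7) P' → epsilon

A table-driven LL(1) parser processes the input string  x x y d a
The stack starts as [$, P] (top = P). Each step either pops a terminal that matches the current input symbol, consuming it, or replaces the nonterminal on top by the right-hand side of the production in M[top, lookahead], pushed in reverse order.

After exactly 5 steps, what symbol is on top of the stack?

step 1: stack=$ P  input=x x y d a $  — expand P → x T S
step 2: stack=$ S T x  input=x x y d a $  — match x
step 3: stack=$ S T  input=x y d a $  — expand T → P' x y
step 4: stack=$ S y x P'  input=x y d a $  — expand P' → epsilon
step 5: stack=$ S y x  input=x y d a $  — match x
Stack after step 5: $ S y (top = y).

y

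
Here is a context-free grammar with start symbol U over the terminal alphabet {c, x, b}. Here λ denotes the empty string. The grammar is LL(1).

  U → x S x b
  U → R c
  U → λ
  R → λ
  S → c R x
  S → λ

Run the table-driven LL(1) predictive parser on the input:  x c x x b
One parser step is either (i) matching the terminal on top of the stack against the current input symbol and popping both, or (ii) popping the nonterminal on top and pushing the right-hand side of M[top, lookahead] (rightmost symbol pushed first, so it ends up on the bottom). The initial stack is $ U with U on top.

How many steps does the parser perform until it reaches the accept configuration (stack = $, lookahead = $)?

8

     Stack        Input        Action
  1  $ U          x c x x b $  expand U → x S x b
  2  $ b x S x    x c x x b $  match x
  3  $ b x S      c x x b $    expand S → c R x
  4  $ b x x R c  c x x b $    match c
  5  $ b x x R    x x b $      expand R → λ
  6  $ b x x      x x b $      match x
  7  $ b x        x b $        match x
  8  $ b          b $          match b
Accept reached after 8 steps.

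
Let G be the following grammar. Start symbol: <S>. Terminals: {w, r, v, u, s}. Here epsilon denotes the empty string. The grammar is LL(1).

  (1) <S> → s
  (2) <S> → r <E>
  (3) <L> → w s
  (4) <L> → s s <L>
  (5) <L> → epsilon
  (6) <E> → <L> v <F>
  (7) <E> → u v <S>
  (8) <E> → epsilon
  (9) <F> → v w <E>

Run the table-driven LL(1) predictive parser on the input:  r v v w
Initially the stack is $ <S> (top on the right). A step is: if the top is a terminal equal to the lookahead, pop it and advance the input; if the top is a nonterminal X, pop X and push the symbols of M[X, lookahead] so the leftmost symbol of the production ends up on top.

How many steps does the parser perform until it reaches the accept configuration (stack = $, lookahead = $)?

9

step 1: stack=$ <S>  input=r v v w $  — expand <S> → r <E>
step 2: stack=$ <E> r  input=r v v w $  — match r
step 3: stack=$ <E>  input=v v w $  — expand <E> → <L> v <F>
step 4: stack=$ <F> v <L>  input=v v w $  — expand <L> → epsilon
step 5: stack=$ <F> v  input=v v w $  — match v
step 6: stack=$ <F>  input=v w $  — expand <F> → v w <E>
step 7: stack=$ <E> w v  input=v w $  — match v
step 8: stack=$ <E> w  input=w $  — match w
step 9: stack=$ <E>  input=$  — expand <E> → epsilon
Accept reached after 9 steps.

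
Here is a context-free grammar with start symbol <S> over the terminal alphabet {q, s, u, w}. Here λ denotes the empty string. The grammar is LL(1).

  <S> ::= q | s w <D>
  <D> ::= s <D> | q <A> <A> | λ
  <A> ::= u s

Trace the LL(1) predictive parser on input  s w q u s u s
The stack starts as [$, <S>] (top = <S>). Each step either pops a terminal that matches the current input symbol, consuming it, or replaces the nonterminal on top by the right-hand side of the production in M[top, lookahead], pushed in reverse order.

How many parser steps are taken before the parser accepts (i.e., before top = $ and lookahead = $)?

11

step 1: stack=$ <S>  input=s w q u s u s $  — expand <S> ::= s w <D>
step 2: stack=$ <D> w s  input=s w q u s u s $  — match s
step 3: stack=$ <D> w  input=w q u s u s $  — match w
step 4: stack=$ <D>  input=q u s u s $  — expand <D> ::= q <A> <A>
step 5: stack=$ <A> <A> q  input=q u s u s $  — match q
step 6: stack=$ <A> <A>  input=u s u s $  — expand <A> ::= u s
step 7: stack=$ <A> s u  input=u s u s $  — match u
step 8: stack=$ <A> s  input=s u s $  — match s
step 9: stack=$ <A>  input=u s $  — expand <A> ::= u s
step 10: stack=$ s u  input=u s $  — match u
step 11: stack=$ s  input=s $  — match s
Accept reached after 11 steps.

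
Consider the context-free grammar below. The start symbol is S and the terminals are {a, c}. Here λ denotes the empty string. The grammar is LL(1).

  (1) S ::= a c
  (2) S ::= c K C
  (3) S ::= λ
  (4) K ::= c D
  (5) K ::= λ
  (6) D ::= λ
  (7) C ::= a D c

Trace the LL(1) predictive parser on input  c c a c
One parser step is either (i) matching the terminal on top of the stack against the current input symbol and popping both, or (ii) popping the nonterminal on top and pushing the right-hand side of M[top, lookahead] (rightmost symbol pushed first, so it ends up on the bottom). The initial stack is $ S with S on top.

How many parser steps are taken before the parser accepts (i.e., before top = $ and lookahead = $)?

9

     Stack    Input      Action
  1  $ S      c c a c $  expand S ::= c K C
  2  $ C K c  c c a c $  match c
  3  $ C K    c a c $    expand K ::= c D
  4  $ C D c  c a c $    match c
  5  $ C D    a c $      expand D ::= λ
  6  $ C      a c $      expand C ::= a D c
  7  $ c D a  a c $      match a
  8  $ c D    c $        expand D ::= λ
  9  $ c      c $        match c
Accept reached after 9 steps.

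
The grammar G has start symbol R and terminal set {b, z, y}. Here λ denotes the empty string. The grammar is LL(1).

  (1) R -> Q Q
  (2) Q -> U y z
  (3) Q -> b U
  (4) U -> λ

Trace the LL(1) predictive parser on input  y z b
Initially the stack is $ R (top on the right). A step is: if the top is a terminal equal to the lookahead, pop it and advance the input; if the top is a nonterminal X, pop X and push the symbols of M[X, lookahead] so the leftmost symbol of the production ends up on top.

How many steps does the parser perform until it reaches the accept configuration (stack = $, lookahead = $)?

step 1: stack=$ R  input=y z b $  — expand R -> Q Q
step 2: stack=$ Q Q  input=y z b $  — expand Q -> U y z
step 3: stack=$ Q z y U  input=y z b $  — expand U -> λ
step 4: stack=$ Q z y  input=y z b $  — match y
step 5: stack=$ Q z  input=z b $  — match z
step 6: stack=$ Q  input=b $  — expand Q -> b U
step 7: stack=$ U b  input=b $  — match b
step 8: stack=$ U  input=$  — expand U -> λ
Accept reached after 8 steps.

8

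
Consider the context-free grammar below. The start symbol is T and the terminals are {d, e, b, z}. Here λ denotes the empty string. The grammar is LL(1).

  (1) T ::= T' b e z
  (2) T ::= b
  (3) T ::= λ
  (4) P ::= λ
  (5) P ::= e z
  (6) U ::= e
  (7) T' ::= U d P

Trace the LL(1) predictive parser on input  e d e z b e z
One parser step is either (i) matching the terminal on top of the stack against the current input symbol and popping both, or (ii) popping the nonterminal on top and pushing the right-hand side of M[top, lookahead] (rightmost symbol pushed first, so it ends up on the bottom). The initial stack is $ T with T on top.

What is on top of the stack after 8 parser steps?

step 1: stack=$ T  input=e d e z b e z $  — expand T ::= T' b e z
step 2: stack=$ z e b T'  input=e d e z b e z $  — expand T' ::= U d P
step 3: stack=$ z e b P d U  input=e d e z b e z $  — expand U ::= e
step 4: stack=$ z e b P d e  input=e d e z b e z $  — match e
step 5: stack=$ z e b P d  input=d e z b e z $  — match d
step 6: stack=$ z e b P  input=e z b e z $  — expand P ::= e z
step 7: stack=$ z e b z e  input=e z b e z $  — match e
step 8: stack=$ z e b z  input=z b e z $  — match z
Stack after step 8: $ z e b (top = b).

b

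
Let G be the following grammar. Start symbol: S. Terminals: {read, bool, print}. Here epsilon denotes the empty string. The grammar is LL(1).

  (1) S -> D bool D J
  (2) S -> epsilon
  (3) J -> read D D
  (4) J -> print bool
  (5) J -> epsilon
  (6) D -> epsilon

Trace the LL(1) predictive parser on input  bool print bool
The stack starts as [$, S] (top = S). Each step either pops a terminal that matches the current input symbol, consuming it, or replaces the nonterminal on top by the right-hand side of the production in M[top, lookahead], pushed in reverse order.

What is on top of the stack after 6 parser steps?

     Stack         Input              Action
  1  $ S           bool print bool $  expand S -> D bool D J
  2  $ J D bool D  bool print bool $  expand D -> epsilon
  3  $ J D bool    bool print bool $  match bool
  4  $ J D         print bool $       expand D -> epsilon
  5  $ J           print bool $       expand J -> print bool
  6  $ bool print  print bool $       match print
Stack after step 6: $ bool (top = bool).

bool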